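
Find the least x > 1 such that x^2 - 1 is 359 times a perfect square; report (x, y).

(x, y) = (360, 19)

First expand sqrt(359) as a continued fraction. With x_i = (sqrt(359) + m_i)/d_i and (m_0, d_0) = (0, 1): a_0 = floor(sqrt(359)) = 18, since 18^2 = 324 <= 359 < 361 = 19^2.
Iterate m_{i+1} = d_i*a_i - m_i, d_{i+1} = (359 - m_{i+1}^2)/d_i, a_{i+1} = floor((a_0 + m_{i+1})/d_{i+1}):
  m_1 = 1*18 - 0 = 18, d_1 = (359 - 18^2)/1 = 35/1 = 35, a_1 = floor((18 + 18)/35) = 1.
  m_2 = 35*1 - 18 = 17, d_2 = (359 - 17^2)/35 = 70/35 = 2, a_2 = floor((18 + 17)/2) = 17.
  m_3 = 2*17 - 17 = 17, d_3 = (359 - 17^2)/2 = 70/2 = 35, a_3 = floor((18 + 17)/35) = 1.
  m_4 = 35*1 - 17 = 18, d_4 = (359 - 18^2)/35 = 35/35 = 1, a_4 = floor((18 + 18)/1) = 36.
  m_5 = 1*36 - 18 = 18, d_5 = (359 - 18^2)/1 = 35/1 = 35: (m_5, d_5) = (m_1, d_1) = (18, 35), so from here the quotients repeat a_1, ..., a_4; the period length is 4.
So sqrt(359) = [18; (1, 17, 1, 36)] with period length k = 4.
k is even, so the fundamental solution of x^2 - 359y^2 = 1 is (p_{k-1}, q_{k-1}) = (p_3, q_3); compute convergents through index 3.
Convergents (p_i = a_i*p_{i-1} + p_{i-2}, q_i = a_i*q_{i-1} + q_{i-2} with p_{-2}=0, p_{-1}=1, q_{-2}=1, q_{-1}=0):
  i=0: a_0=18, p_0 = 18*1 + 0 = 18, q_0 = 18*0 + 1 = 1.
  i=1: a_1=1, p_1 = 1*18 + 1 = 19, q_1 = 1*1 + 0 = 1.
  i=2: a_2=17, p_2 = 17*19 + 18 = 341, q_2 = 17*1 + 1 = 18.
  i=3: a_3=1, p_3 = 1*341 + 19 = 360, q_3 = 1*18 + 1 = 19.
Check: 360^2 - 359*19^2 = 129600 - 129599 = 1, so (x, y) = (360, 19) solves the equation, and by the theorem it is the least positive solution.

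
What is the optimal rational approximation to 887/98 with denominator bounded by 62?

Expand x = 887/98 as a continued fraction with the Euclidean algorithm:
  887 = 9*98 + 5, so a_0 = 9.
  98 = 19*5 + 3, so a_1 = 19.
  5 = 1*3 + 2, so a_2 = 1.
  3 = 1*2 + 1, so a_3 = 1.
  2 = 2*1 + 0, so a_4 = 2.
so x = [9; 19, 1, 1, 2].
Convergents (p_i = a_i*p_{i-1} + p_{i-2}, q_i = a_i*q_{i-1} + q_{i-2} with p_{-2}=0, p_{-1}=1, q_{-2}=1, q_{-1}=0), until the denominator exceeds 62:
  i=0: a_0=9, p_0 = 9*1 + 0 = 9, q_0 = 9*0 + 1 = 1.
  i=1: a_1=19, p_1 = 19*9 + 1 = 172, q_1 = 19*1 + 0 = 19.
  i=2: a_2=1, p_2 = 1*172 + 9 = 181, q_2 = 1*19 + 1 = 20.
  i=3: a_3=1, p_3 = 1*181 + 172 = 353, q_3 = 1*20 + 19 = 39.
  i=4: a_4=2, p_4 = 2*353 + 181 = 887, q_4 = 2*39 + 20 = 98.
q_4 = 98 > 62, so the last convergent with denominator <= 62 is p_3/q_3 = 353/39.
The closest fraction with denominator <= 62 is either p_3/q_3 or the intermediate fraction (k*p_3 + p_2)/(k*q_3 + q_2) with the largest k >= 1 whose denominator stays <= 62; these approach x as k grows, and every other convergent or intermediate fraction in range is farther away.
Largest k: floor((62 - q_2)/q_3) = floor((62 - 20)/39) = 1.
That gives (1*353 + 181)/(1*39 + 20) = 534/59.
Compare the errors: |x - 353/39| = |887*39 - 353*98|/(98*39) = 1/3822, and |x - 534/59| = |887*59 - 534*98|/(98*59) = 1/5782.
Cross-multiplying, 1*3822 = 3822 < 5782 = 1*5782, so 1/5782 is smaller: the intermediate fraction 534/59 is closer to x than 353/39.

534/59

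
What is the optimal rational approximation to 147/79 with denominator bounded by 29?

Expand x = 147/79 as a continued fraction with the Euclidean algorithm:
  147 = 1*79 + 68, so a_0 = 1.
  79 = 1*68 + 11, so a_1 = 1.
  68 = 6*11 + 2, so a_2 = 6.
  11 = 5*2 + 1, so a_3 = 5.
  2 = 2*1 + 0, so a_4 = 2.
so x = [1; 1, 6, 5, 2].
Convergents (p_i = a_i*p_{i-1} + p_{i-2}, q_i = a_i*q_{i-1} + q_{i-2} with p_{-2}=0, p_{-1}=1, q_{-2}=1, q_{-1}=0), until the denominator exceeds 29:
  i=0: a_0=1, p_0 = 1*1 + 0 = 1, q_0 = 1*0 + 1 = 1.
  i=1: a_1=1, p_1 = 1*1 + 1 = 2, q_1 = 1*1 + 0 = 1.
  i=2: a_2=6, p_2 = 6*2 + 1 = 13, q_2 = 6*1 + 1 = 7.
  i=3: a_3=5, p_3 = 5*13 + 2 = 67, q_3 = 5*7 + 1 = 36.
q_3 = 36 > 29, so the last convergent with denominator <= 29 is p_2/q_2 = 13/7.
The closest fraction with denominator <= 29 is either p_2/q_2 or the intermediate fraction (k*p_2 + p_1)/(k*q_2 + q_1) with the largest k >= 1 whose denominator stays <= 29; these approach x as k grows, and every other convergent or intermediate fraction in range is farther away.
Largest k: floor((29 - q_1)/q_2) = floor((29 - 1)/7) = 4.
That gives (4*13 + 2)/(4*7 + 1) = 54/29.
Compare the errors: |x - 13/7| = |147*7 - 13*79|/(79*7) = 2/553, and |x - 54/29| = |147*29 - 54*79|/(79*29) = 3/2291.
Cross-multiplying, 3*553 = 1659 < 4582 = 2*2291, so 3/2291 is smaller: the intermediate fraction 54/29 is closer to x than 13/7.

54/29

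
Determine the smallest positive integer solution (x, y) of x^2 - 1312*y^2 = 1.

First expand sqrt(1312) as a continued fraction. With x_i = (sqrt(1312) + m_i)/d_i and (m_0, d_0) = (0, 1): a_0 = floor(sqrt(1312)) = 36, since 36^2 = 1296 <= 1312 < 1369 = 37^2.
Iterate m_{i+1} = d_i*a_i - m_i, d_{i+1} = (1312 - m_{i+1}^2)/d_i, a_{i+1} = floor((a_0 + m_{i+1})/d_{i+1}):
  m_1 = 1*36 - 0 = 36, d_1 = (1312 - 36^2)/1 = 16/1 = 16, a_1 = floor((36 + 36)/16) = 4.
  m_2 = 16*4 - 36 = 28, d_2 = (1312 - 28^2)/16 = 528/16 = 33, a_2 = floor((36 + 28)/33) = 1.
  m_3 = 33*1 - 28 = 5, d_3 = (1312 - 5^2)/33 = 1287/33 = 39, a_3 = floor((36 + 5)/39) = 1.
  m_4 = 39*1 - 5 = 34, d_4 = (1312 - 34^2)/39 = 156/39 = 4, a_4 = floor((36 + 34)/4) = 17.
  m_5 = 4*17 - 34 = 34, d_5 = (1312 - 34^2)/4 = 156/4 = 39, a_5 = floor((36 + 34)/39) = 1.
  m_6 = 39*1 - 34 = 5, d_6 = (1312 - 5^2)/39 = 1287/39 = 33, a_6 = floor((36 + 5)/33) = 1.
  m_7 = 33*1 - 5 = 28, d_7 = (1312 - 28^2)/33 = 528/33 = 16, a_7 = floor((36 + 28)/16) = 4.
  m_8 = 16*4 - 28 = 36, d_8 = (1312 - 36^2)/16 = 16/16 = 1, a_8 = floor((36 + 36)/1) = 72.
  m_9 = 1*72 - 36 = 36, d_9 = (1312 - 36^2)/1 = 16/1 = 16: (m_9, d_9) = (m_1, d_1) = (36, 16), so from here the quotients repeat a_1, ..., a_8; the period length is 8.
So sqrt(1312) = [36; (4, 1, 1, 17, 1, 1, 4, 72)] with period length k = 8.
k is even, so the fundamental solution of x^2 - 1312y^2 = 1 is (p_{k-1}, q_{k-1}) = (p_7, q_7); compute convergents through index 7.
Convergents (p_i = a_i*p_{i-1} + p_{i-2}, q_i = a_i*q_{i-1} + q_{i-2} with p_{-2}=0, p_{-1}=1, q_{-2}=1, q_{-1}=0):
  i=0: a_0=36, p_0 = 36*1 + 0 = 36, q_0 = 36*0 + 1 = 1.
  i=1: a_1=4, p_1 = 4*36 + 1 = 145, q_1 = 4*1 + 0 = 4.
  i=2: a_2=1, p_2 = 1*145 + 36 = 181, q_2 = 1*4 + 1 = 5.
  i=3: a_3=1, p_3 = 1*181 + 145 = 326, q_3 = 1*5 + 4 = 9.
  i=4: a_4=17, p_4 = 17*326 + 181 = 5723, q_4 = 17*9 + 5 = 158.
  i=5: a_5=1, p_5 = 1*5723 + 326 = 6049, q_5 = 1*158 + 9 = 167.
  i=6: a_6=1, p_6 = 1*6049 + 5723 = 11772, q_6 = 1*167 + 158 = 325.
  i=7: a_7=4, p_7 = 4*11772 + 6049 = 53137, q_7 = 4*325 + 167 = 1467.
Check: 53137^2 - 1312*1467^2 = 2823540769 - 2823540768 = 1, so (x, y) = (53137, 1467) solves the equation, and by the theorem it is the least positive solution.

(x, y) = (53137, 1467)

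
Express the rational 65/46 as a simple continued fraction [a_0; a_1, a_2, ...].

Run the Euclidean algorithm on 65 and 46; the successive quotients are the partial quotients a_0, a_1, ... (each step inverts the fractional part left over by the previous one):
  65 = 1*46 + 19, so a_0 = 1.
  46 = 2*19 + 8, so a_1 = 2.
  19 = 2*8 + 3, so a_2 = 2.
  8 = 2*3 + 2, so a_3 = 2.
  3 = 1*2 + 1, so a_4 = 1.
  2 = 2*1 + 0, so a_5 = 2.
The remainder reaches 0 after 6 divisions, so the expansion has 6 partial quotients, read off in order.

[1; 2, 2, 2, 1, 2]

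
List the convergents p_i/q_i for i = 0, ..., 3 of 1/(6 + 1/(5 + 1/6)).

0/1, 1/6, 5/31, 31/192

Using the convergent recurrence p_i = a_i*p_{i-1} + p_{i-2}, q_i = a_i*q_{i-1} + q_{i-2} with p_{-2}=0, p_{-1}=1, q_{-2}=1, q_{-1}=0:
  i=0: a_0=0, p_0 = 0*1 + 0 = 0, q_0 = 0*0 + 1 = 1.
  i=1: a_1=6, p_1 = 6*0 + 1 = 1, q_1 = 6*1 + 0 = 6.
  i=2: a_2=5, p_2 = 5*1 + 0 = 5, q_2 = 5*6 + 1 = 31.
  i=3: a_3=6, p_3 = 6*5 + 1 = 31, q_3 = 6*31 + 6 = 192.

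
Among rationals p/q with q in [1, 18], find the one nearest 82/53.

17/11

Expand x = 82/53 as a continued fraction with the Euclidean algorithm:
  82 = 1*53 + 29, so a_0 = 1.
  53 = 1*29 + 24, so a_1 = 1.
  29 = 1*24 + 5, so a_2 = 1.
  24 = 4*5 + 4, so a_3 = 4.
  5 = 1*4 + 1, so a_4 = 1.
  4 = 4*1 + 0, so a_5 = 4.
so x = [1; 1, 1, 4, 1, 4].
Convergents (p_i = a_i*p_{i-1} + p_{i-2}, q_i = a_i*q_{i-1} + q_{i-2} with p_{-2}=0, p_{-1}=1, q_{-2}=1, q_{-1}=0), until the denominator exceeds 18:
  i=0: a_0=1, p_0 = 1*1 + 0 = 1, q_0 = 1*0 + 1 = 1.
  i=1: a_1=1, p_1 = 1*1 + 1 = 2, q_1 = 1*1 + 0 = 1.
  i=2: a_2=1, p_2 = 1*2 + 1 = 3, q_2 = 1*1 + 1 = 2.
  i=3: a_3=4, p_3 = 4*3 + 2 = 14, q_3 = 4*2 + 1 = 9.
  i=4: a_4=1, p_4 = 1*14 + 3 = 17, q_4 = 1*9 + 2 = 11.
  i=5: a_5=4, p_5 = 4*17 + 14 = 82, q_5 = 4*11 + 9 = 53.
q_5 = 53 > 18, so the last convergent with denominator <= 18 is p_4/q_4 = 17/11.
The closest fraction with denominator <= 18 is either p_4/q_4 or the intermediate fraction (k*p_4 + p_3)/(k*q_4 + q_3) with the largest k >= 1 whose denominator stays <= 18; these approach x as k grows, and every other convergent or intermediate fraction in range is farther away.
Largest k: floor((18 - q_3)/q_4) = floor((18 - 9)/11) = 0.
Since k = 0, no intermediate fraction beyond p_4/q_4 has denominator <= 18, so the convergent 17/11 is the closest (its error is |82*11 - 17*53|/(53*11) = 1/583).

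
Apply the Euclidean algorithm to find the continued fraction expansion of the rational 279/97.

[2; 1, 7, 12]

Run the Euclidean algorithm on 279 and 97; the successive quotients are the partial quotients a_0, a_1, ... (each step inverts the fractional part left over by the previous one):
  279 = 2*97 + 85, so a_0 = 2.
  97 = 1*85 + 12, so a_1 = 1.
  85 = 7*12 + 1, so a_2 = 7.
  12 = 12*1 + 0, so a_3 = 12.
The remainder reaches 0 after 4 divisions, so the expansion has 4 partial quotients, read off in order.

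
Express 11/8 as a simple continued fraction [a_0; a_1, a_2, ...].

Run the Euclidean algorithm on 11 and 8; the successive quotients are the partial quotients a_0, a_1, ... (each step inverts the fractional part left over by the previous one):
  11 = 1*8 + 3, so a_0 = 1.
  8 = 2*3 + 2, so a_1 = 2.
  3 = 1*2 + 1, so a_2 = 1.
  2 = 2*1 + 0, so a_3 = 2.
The remainder reaches 0 after 4 divisions, so the expansion has 4 partial quotients, read off in order.

[1; 2, 1, 2]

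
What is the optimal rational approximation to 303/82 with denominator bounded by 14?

48/13

Expand x = 303/82 as a continued fraction with the Euclidean algorithm:
  303 = 3*82 + 57, so a_0 = 3.
  82 = 1*57 + 25, so a_1 = 1.
  57 = 2*25 + 7, so a_2 = 2.
  25 = 3*7 + 4, so a_3 = 3.
  7 = 1*4 + 3, so a_4 = 1.
  4 = 1*3 + 1, so a_5 = 1.
  3 = 3*1 + 0, so a_6 = 3.
so x = [3; 1, 2, 3, 1, 1, 3].
Convergents (p_i = a_i*p_{i-1} + p_{i-2}, q_i = a_i*q_{i-1} + q_{i-2} with p_{-2}=0, p_{-1}=1, q_{-2}=1, q_{-1}=0), until the denominator exceeds 14:
  i=0: a_0=3, p_0 = 3*1 + 0 = 3, q_0 = 3*0 + 1 = 1.
  i=1: a_1=1, p_1 = 1*3 + 1 = 4, q_1 = 1*1 + 0 = 1.
  i=2: a_2=2, p_2 = 2*4 + 3 = 11, q_2 = 2*1 + 1 = 3.
  i=3: a_3=3, p_3 = 3*11 + 4 = 37, q_3 = 3*3 + 1 = 10.
  i=4: a_4=1, p_4 = 1*37 + 11 = 48, q_4 = 1*10 + 3 = 13.
  i=5: a_5=1, p_5 = 1*48 + 37 = 85, q_5 = 1*13 + 10 = 23.
q_5 = 23 > 14, so the last convergent with denominator <= 14 is p_4/q_4 = 48/13.
The closest fraction with denominator <= 14 is either p_4/q_4 or the intermediate fraction (k*p_4 + p_3)/(k*q_4 + q_3) with the largest k >= 1 whose denominator stays <= 14; these approach x as k grows, and every other convergent or intermediate fraction in range is farther away.
Largest k: floor((14 - q_3)/q_4) = floor((14 - 10)/13) = 0.
Since k = 0, no intermediate fraction beyond p_4/q_4 has denominator <= 14, so the convergent 48/13 is the closest (its error is |303*13 - 48*82|/(82*13) = 3/1066).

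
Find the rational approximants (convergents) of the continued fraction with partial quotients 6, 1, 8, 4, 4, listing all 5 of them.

Using the convergent recurrence p_i = a_i*p_{i-1} + p_{i-2}, q_i = a_i*q_{i-1} + q_{i-2} with p_{-2}=0, p_{-1}=1, q_{-2}=1, q_{-1}=0:
  i=0: a_0=6, p_0 = 6*1 + 0 = 6, q_0 = 6*0 + 1 = 1.
  i=1: a_1=1, p_1 = 1*6 + 1 = 7, q_1 = 1*1 + 0 = 1.
  i=2: a_2=8, p_2 = 8*7 + 6 = 62, q_2 = 8*1 + 1 = 9.
  i=3: a_3=4, p_3 = 4*62 + 7 = 255, q_3 = 4*9 + 1 = 37.
  i=4: a_4=4, p_4 = 4*255 + 62 = 1082, q_4 = 4*37 + 9 = 157.

6/1, 7/1, 62/9, 255/37, 1082/157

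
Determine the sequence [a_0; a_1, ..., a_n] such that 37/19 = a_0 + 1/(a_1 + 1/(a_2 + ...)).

Run the Euclidean algorithm on 37 and 19; the successive quotients are the partial quotients a_0, a_1, ... (each step inverts the fractional part left over by the previous one):
  37 = 1*19 + 18, so a_0 = 1.
  19 = 1*18 + 1, so a_1 = 1.
  18 = 18*1 + 0, so a_2 = 18.
The remainder reaches 0 after 3 divisions, so the expansion has 3 partial quotients, read off in order.

[1; 1, 18]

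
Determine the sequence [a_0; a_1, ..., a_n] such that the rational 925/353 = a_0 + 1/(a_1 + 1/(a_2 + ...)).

[2; 1, 1, 1, 1, 1, 2, 1, 3, 3]

Run the Euclidean algorithm on 925 and 353; the successive quotients are the partial quotients a_0, a_1, ... (each step inverts the fractional part left over by the previous one):
  925 = 2*353 + 219, so a_0 = 2.
  353 = 1*219 + 134, so a_1 = 1.
  219 = 1*134 + 85, so a_2 = 1.
  134 = 1*85 + 49, so a_3 = 1.
  85 = 1*49 + 36, so a_4 = 1.
  49 = 1*36 + 13, so a_5 = 1.
  36 = 2*13 + 10, so a_6 = 2.
  13 = 1*10 + 3, so a_7 = 1.
  10 = 3*3 + 1, so a_8 = 3.
  3 = 3*1 + 0, so a_9 = 3.
The remainder reaches 0 after 10 divisions, so the expansion has 10 partial quotients, read off in order.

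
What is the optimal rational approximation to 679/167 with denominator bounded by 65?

Expand x = 679/167 as a continued fraction with the Euclidean algorithm:
  679 = 4*167 + 11, so a_0 = 4.
  167 = 15*11 + 2, so a_1 = 15.
  11 = 5*2 + 1, so a_2 = 5.
  2 = 2*1 + 0, so a_3 = 2.
so x = [4; 15, 5, 2].
Convergents (p_i = a_i*p_{i-1} + p_{i-2}, q_i = a_i*q_{i-1} + q_{i-2} with p_{-2}=0, p_{-1}=1, q_{-2}=1, q_{-1}=0), until the denominator exceeds 65:
  i=0: a_0=4, p_0 = 4*1 + 0 = 4, q_0 = 4*0 + 1 = 1.
  i=1: a_1=15, p_1 = 15*4 + 1 = 61, q_1 = 15*1 + 0 = 15.
  i=2: a_2=5, p_2 = 5*61 + 4 = 309, q_2 = 5*15 + 1 = 76.
q_2 = 76 > 65, so the last convergent with denominator <= 65 is p_1/q_1 = 61/15.
The closest fraction with denominator <= 65 is either p_1/q_1 or the intermediate fraction (k*p_1 + p_0)/(k*q_1 + q_0) with the largest k >= 1 whose denominator stays <= 65; these approach x as k grows, and every other convergent or intermediate fraction in range is farther away.
Largest k: floor((65 - q_0)/q_1) = floor((65 - 1)/15) = 4.
That gives (4*61 + 4)/(4*15 + 1) = 248/61.
Compare the errors: |x - 61/15| = |679*15 - 61*167|/(167*15) = 2/2505, and |x - 248/61| = |679*61 - 248*167|/(167*61) = 3/10187.
Cross-multiplying, 3*2505 = 7515 < 20374 = 2*10187, so 3/10187 is smaller: the intermediate fraction 248/61 is closer to x than 61/15.

248/61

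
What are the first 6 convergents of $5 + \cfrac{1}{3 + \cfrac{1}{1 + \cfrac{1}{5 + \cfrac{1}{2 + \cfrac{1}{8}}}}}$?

5/1, 16/3, 21/4, 121/23, 263/50, 2225/423

Using the convergent recurrence p_i = a_i*p_{i-1} + p_{i-2}, q_i = a_i*q_{i-1} + q_{i-2} with p_{-2}=0, p_{-1}=1, q_{-2}=1, q_{-1}=0:
  i=0: a_0=5, p_0 = 5*1 + 0 = 5, q_0 = 5*0 + 1 = 1.
  i=1: a_1=3, p_1 = 3*5 + 1 = 16, q_1 = 3*1 + 0 = 3.
  i=2: a_2=1, p_2 = 1*16 + 5 = 21, q_2 = 1*3 + 1 = 4.
  i=3: a_3=5, p_3 = 5*21 + 16 = 121, q_3 = 5*4 + 3 = 23.
  i=4: a_4=2, p_4 = 2*121 + 21 = 263, q_4 = 2*23 + 4 = 50.
  i=5: a_5=8, p_5 = 8*263 + 121 = 2225, q_5 = 8*50 + 23 = 423.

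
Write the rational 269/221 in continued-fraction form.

[1; 4, 1, 1, 1, 1, 9]

Run the Euclidean algorithm on 269 and 221; the successive quotients are the partial quotients a_0, a_1, ... (each step inverts the fractional part left over by the previous one):
  269 = 1*221 + 48, so a_0 = 1.
  221 = 4*48 + 29, so a_1 = 4.
  48 = 1*29 + 19, so a_2 = 1.
  29 = 1*19 + 10, so a_3 = 1.
  19 = 1*10 + 9, so a_4 = 1.
  10 = 1*9 + 1, so a_5 = 1.
  9 = 9*1 + 0, so a_6 = 9.
The remainder reaches 0 after 7 divisions, so the expansion has 7 partial quotients, read off in order.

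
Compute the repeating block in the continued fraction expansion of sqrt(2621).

[51; (5, 9, 9, 5, 102)]

Write x_i = (sqrt(2621) + m_i)/d_i with (m_0, d_0) = (0, 1). a_0 = floor(sqrt(2621)) = 51, since 51^2 = 2601 <= 2621 < 2704 = 52^2.
Iterate m_{i+1} = d_i*a_i - m_i, d_{i+1} = (2621 - m_{i+1}^2)/d_i, a_{i+1} = floor((a_0 + m_{i+1})/d_{i+1}):
  m_1 = 1*51 - 0 = 51, d_1 = (2621 - 51^2)/1 = 20/1 = 20, a_1 = floor((51 + 51)/20) = 5.
  m_2 = 20*5 - 51 = 49, d_2 = (2621 - 49^2)/20 = 220/20 = 11, a_2 = floor((51 + 49)/11) = 9.
  m_3 = 11*9 - 49 = 50, d_3 = (2621 - 50^2)/11 = 121/11 = 11, a_3 = floor((51 + 50)/11) = 9.
  m_4 = 11*9 - 50 = 49, d_4 = (2621 - 49^2)/11 = 220/11 = 20, a_4 = floor((51 + 49)/20) = 5.
  m_5 = 20*5 - 49 = 51, d_5 = (2621 - 51^2)/20 = 20/20 = 1, a_5 = floor((51 + 51)/1) = 102.
  m_6 = 1*102 - 51 = 51, d_6 = (2621 - 51^2)/1 = 20/1 = 20: (m_6, d_6) = (m_1, d_1) = (51, 20), so from here the quotients repeat a_1, ..., a_5; the period length is 5.
Hence the expansion of sqrt(2621) is a_0 = 51 followed by the repeating block 5, 9, 9, 5, 102 (period 5).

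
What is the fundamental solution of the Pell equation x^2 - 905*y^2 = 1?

(x, y) = (361, 12)

First expand sqrt(905) as a continued fraction. With x_i = (sqrt(905) + m_i)/d_i and (m_0, d_0) = (0, 1): a_0 = floor(sqrt(905)) = 30, since 30^2 = 900 <= 905 < 961 = 31^2.
Iterate m_{i+1} = d_i*a_i - m_i, d_{i+1} = (905 - m_{i+1}^2)/d_i, a_{i+1} = floor((a_0 + m_{i+1})/d_{i+1}):
  m_1 = 1*30 - 0 = 30, d_1 = (905 - 30^2)/1 = 5/1 = 5, a_1 = floor((30 + 30)/5) = 12.
  m_2 = 5*12 - 30 = 30, d_2 = (905 - 30^2)/5 = 5/5 = 1, a_2 = floor((30 + 30)/1) = 60.
  m_3 = 1*60 - 30 = 30, d_3 = (905 - 30^2)/1 = 5/1 = 5: (m_3, d_3) = (m_1, d_1) = (30, 5), so from here the quotients repeat a_1, a_2; the period length is 2.
So sqrt(905) = [30; (12, 60)] with period length k = 2.
k is even, so the fundamental solution of x^2 - 905y^2 = 1 is (p_{k-1}, q_{k-1}) = (p_1, q_1); compute convergents through index 1.
Convergents (p_i = a_i*p_{i-1} + p_{i-2}, q_i = a_i*q_{i-1} + q_{i-2} with p_{-2}=0, p_{-1}=1, q_{-2}=1, q_{-1}=0):
  i=0: a_0=30, p_0 = 30*1 + 0 = 30, q_0 = 30*0 + 1 = 1.
  i=1: a_1=12, p_1 = 12*30 + 1 = 361, q_1 = 12*1 + 0 = 12.
Check: 361^2 - 905*12^2 = 130321 - 130320 = 1, so (x, y) = (361, 12) solves the equation, and by the theorem it is the least positive solution.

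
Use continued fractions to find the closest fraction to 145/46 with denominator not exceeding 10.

22/7

Expand x = 145/46 as a continued fraction with the Euclidean algorithm:
  145 = 3*46 + 7, so a_0 = 3.
  46 = 6*7 + 4, so a_1 = 6.
  7 = 1*4 + 3, so a_2 = 1.
  4 = 1*3 + 1, so a_3 = 1.
  3 = 3*1 + 0, so a_4 = 3.
so x = [3; 6, 1, 1, 3].
Convergents (p_i = a_i*p_{i-1} + p_{i-2}, q_i = a_i*q_{i-1} + q_{i-2} with p_{-2}=0, p_{-1}=1, q_{-2}=1, q_{-1}=0), until the denominator exceeds 10:
  i=0: a_0=3, p_0 = 3*1 + 0 = 3, q_0 = 3*0 + 1 = 1.
  i=1: a_1=6, p_1 = 6*3 + 1 = 19, q_1 = 6*1 + 0 = 6.
  i=2: a_2=1, p_2 = 1*19 + 3 = 22, q_2 = 1*6 + 1 = 7.
  i=3: a_3=1, p_3 = 1*22 + 19 = 41, q_3 = 1*7 + 6 = 13.
q_3 = 13 > 10, so the last convergent with denominator <= 10 is p_2/q_2 = 22/7.
The closest fraction with denominator <= 10 is either p_2/q_2 or the intermediate fraction (k*p_2 + p_1)/(k*q_2 + q_1) with the largest k >= 1 whose denominator stays <= 10; these approach x as k grows, and every other convergent or intermediate fraction in range is farther away.
Largest k: floor((10 - q_1)/q_2) = floor((10 - 6)/7) = 0.
Since k = 0, no intermediate fraction beyond p_2/q_2 has denominator <= 10, so the convergent 22/7 is the closest (its error is |145*7 - 22*46|/(46*7) = 3/322).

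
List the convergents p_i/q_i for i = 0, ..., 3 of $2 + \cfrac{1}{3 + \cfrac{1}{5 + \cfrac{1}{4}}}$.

Using the convergent recurrence p_i = a_i*p_{i-1} + p_{i-2}, q_i = a_i*q_{i-1} + q_{i-2} with p_{-2}=0, p_{-1}=1, q_{-2}=1, q_{-1}=0:
  i=0: a_0=2, p_0 = 2*1 + 0 = 2, q_0 = 2*0 + 1 = 1.
  i=1: a_1=3, p_1 = 3*2 + 1 = 7, q_1 = 3*1 + 0 = 3.
  i=2: a_2=5, p_2 = 5*7 + 2 = 37, q_2 = 5*3 + 1 = 16.
  i=3: a_3=4, p_3 = 4*37 + 7 = 155, q_3 = 4*16 + 3 = 67.

2/1, 7/3, 37/16, 155/67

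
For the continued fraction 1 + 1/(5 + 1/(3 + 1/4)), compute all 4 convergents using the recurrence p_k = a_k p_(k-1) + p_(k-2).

1/1, 6/5, 19/16, 82/69

Using the convergent recurrence p_i = a_i*p_{i-1} + p_{i-2}, q_i = a_i*q_{i-1} + q_{i-2} with p_{-2}=0, p_{-1}=1, q_{-2}=1, q_{-1}=0:
  i=0: a_0=1, p_0 = 1*1 + 0 = 1, q_0 = 1*0 + 1 = 1.
  i=1: a_1=5, p_1 = 5*1 + 1 = 6, q_1 = 5*1 + 0 = 5.
  i=2: a_2=3, p_2 = 3*6 + 1 = 19, q_2 = 3*5 + 1 = 16.
  i=3: a_3=4, p_3 = 4*19 + 6 = 82, q_3 = 4*16 + 5 = 69.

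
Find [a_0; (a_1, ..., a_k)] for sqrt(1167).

Write x_i = (sqrt(1167) + m_i)/d_i with (m_0, d_0) = (0, 1). a_0 = floor(sqrt(1167)) = 34, since 34^2 = 1156 <= 1167 < 1225 = 35^2.
Iterate m_{i+1} = d_i*a_i - m_i, d_{i+1} = (1167 - m_{i+1}^2)/d_i, a_{i+1} = floor((a_0 + m_{i+1})/d_{i+1}):
  m_1 = 1*34 - 0 = 34, d_1 = (1167 - 34^2)/1 = 11/1 = 11, a_1 = floor((34 + 34)/11) = 6.
  m_2 = 11*6 - 34 = 32, d_2 = (1167 - 32^2)/11 = 143/11 = 13, a_2 = floor((34 + 32)/13) = 5.
  m_3 = 13*5 - 32 = 33, d_3 = (1167 - 33^2)/13 = 78/13 = 6, a_3 = floor((34 + 33)/6) = 11.
  m_4 = 6*11 - 33 = 33, d_4 = (1167 - 33^2)/6 = 78/6 = 13, a_4 = floor((34 + 33)/13) = 5.
  m_5 = 13*5 - 33 = 32, d_5 = (1167 - 32^2)/13 = 143/13 = 11, a_5 = floor((34 + 32)/11) = 6.
  m_6 = 11*6 - 32 = 34, d_6 = (1167 - 34^2)/11 = 11/11 = 1, a_6 = floor((34 + 34)/1) = 68.
  m_7 = 1*68 - 34 = 34, d_7 = (1167 - 34^2)/1 = 11/1 = 11: (m_7, d_7) = (m_1, d_1) = (34, 11), so from here the quotients repeat a_1, ..., a_6; the period length is 6.
Hence the expansion of sqrt(1167) is a_0 = 34 followed by the repeating block 6, 5, 11, 5, 6, 68 (period 6).

[34; (6, 5, 11, 5, 6, 68)]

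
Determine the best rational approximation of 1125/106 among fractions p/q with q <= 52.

329/31

Expand x = 1125/106 as a continued fraction with the Euclidean algorithm:
  1125 = 10*106 + 65, so a_0 = 10.
  106 = 1*65 + 41, so a_1 = 1.
  65 = 1*41 + 24, so a_2 = 1.
  41 = 1*24 + 17, so a_3 = 1.
  24 = 1*17 + 7, so a_4 = 1.
  17 = 2*7 + 3, so a_5 = 2.
  7 = 2*3 + 1, so a_6 = 2.
  3 = 3*1 + 0, so a_7 = 3.
so x = [10; 1, 1, 1, 1, 2, 2, 3].
Convergents (p_i = a_i*p_{i-1} + p_{i-2}, q_i = a_i*q_{i-1} + q_{i-2} with p_{-2}=0, p_{-1}=1, q_{-2}=1, q_{-1}=0), until the denominator exceeds 52:
  i=0: a_0=10, p_0 = 10*1 + 0 = 10, q_0 = 10*0 + 1 = 1.
  i=1: a_1=1, p_1 = 1*10 + 1 = 11, q_1 = 1*1 + 0 = 1.
  i=2: a_2=1, p_2 = 1*11 + 10 = 21, q_2 = 1*1 + 1 = 2.
  i=3: a_3=1, p_3 = 1*21 + 11 = 32, q_3 = 1*2 + 1 = 3.
  i=4: a_4=1, p_4 = 1*32 + 21 = 53, q_4 = 1*3 + 2 = 5.
  i=5: a_5=2, p_5 = 2*53 + 32 = 138, q_5 = 2*5 + 3 = 13.
  i=6: a_6=2, p_6 = 2*138 + 53 = 329, q_6 = 2*13 + 5 = 31.
  i=7: a_7=3, p_7 = 3*329 + 138 = 1125, q_7 = 3*31 + 13 = 106.
q_7 = 106 > 52, so the last convergent with denominator <= 52 is p_6/q_6 = 329/31.
The closest fraction with denominator <= 52 is either p_6/q_6 or the intermediate fraction (k*p_6 + p_5)/(k*q_6 + q_5) with the largest k >= 1 whose denominator stays <= 52; these approach x as k grows, and every other convergent or intermediate fraction in range is farther away.
Largest k: floor((52 - q_5)/q_6) = floor((52 - 13)/31) = 1.
That gives (1*329 + 138)/(1*31 + 13) = 467/44.
Compare the errors: |x - 329/31| = |1125*31 - 329*106|/(106*31) = 1/3286, and |x - 467/44| = |1125*44 - 467*106|/(106*44) = 2/4664.
Cross-multiplying, 1*4664 = 4664 < 6572 = 2*3286, so 1/3286 is smaller: the convergent 329/31 is closer to x than 467/44.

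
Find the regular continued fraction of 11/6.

[1; 1, 5]

Run the Euclidean algorithm on 11 and 6; the successive quotients are the partial quotients a_0, a_1, ... (each step inverts the fractional part left over by the previous one):
  11 = 1*6 + 5, so a_0 = 1.
  6 = 1*5 + 1, so a_1 = 1.
  5 = 5*1 + 0, so a_2 = 5.
The remainder reaches 0 after 3 divisions, so the expansion has 3 partial quotients, read off in order.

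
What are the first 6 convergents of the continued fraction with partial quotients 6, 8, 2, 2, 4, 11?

6/1, 49/8, 104/17, 257/42, 1132/185, 12709/2077

Using the convergent recurrence p_i = a_i*p_{i-1} + p_{i-2}, q_i = a_i*q_{i-1} + q_{i-2} with p_{-2}=0, p_{-1}=1, q_{-2}=1, q_{-1}=0:
  i=0: a_0=6, p_0 = 6*1 + 0 = 6, q_0 = 6*0 + 1 = 1.
  i=1: a_1=8, p_1 = 8*6 + 1 = 49, q_1 = 8*1 + 0 = 8.
  i=2: a_2=2, p_2 = 2*49 + 6 = 104, q_2 = 2*8 + 1 = 17.
  i=3: a_3=2, p_3 = 2*104 + 49 = 257, q_3 = 2*17 + 8 = 42.
  i=4: a_4=4, p_4 = 4*257 + 104 = 1132, q_4 = 4*42 + 17 = 185.
  i=5: a_5=11, p_5 = 11*1132 + 257 = 12709, q_5 = 11*185 + 42 = 2077.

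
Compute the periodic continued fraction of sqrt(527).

[22; (1, 21, 1, 44)]

Write x_i = (sqrt(527) + m_i)/d_i with (m_0, d_0) = (0, 1). a_0 = floor(sqrt(527)) = 22, since 22^2 = 484 <= 527 < 529 = 23^2.
Iterate m_{i+1} = d_i*a_i - m_i, d_{i+1} = (527 - m_{i+1}^2)/d_i, a_{i+1} = floor((a_0 + m_{i+1})/d_{i+1}):
  m_1 = 1*22 - 0 = 22, d_1 = (527 - 22^2)/1 = 43/1 = 43, a_1 = floor((22 + 22)/43) = 1.
  m_2 = 43*1 - 22 = 21, d_2 = (527 - 21^2)/43 = 86/43 = 2, a_2 = floor((22 + 21)/2) = 21.
  m_3 = 2*21 - 21 = 21, d_3 = (527 - 21^2)/2 = 86/2 = 43, a_3 = floor((22 + 21)/43) = 1.
  m_4 = 43*1 - 21 = 22, d_4 = (527 - 22^2)/43 = 43/43 = 1, a_4 = floor((22 + 22)/1) = 44.
  m_5 = 1*44 - 22 = 22, d_5 = (527 - 22^2)/1 = 43/1 = 43: (m_5, d_5) = (m_1, d_1) = (22, 43), so from here the quotients repeat a_1, ..., a_4; the period length is 4.
Hence the expansion of sqrt(527) is a_0 = 22 followed by the repeating block 1, 21, 1, 44 (period 4).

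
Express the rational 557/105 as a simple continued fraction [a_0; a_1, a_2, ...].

[5; 3, 3, 1, 1, 4]

Run the Euclidean algorithm on 557 and 105; the successive quotients are the partial quotients a_0, a_1, ... (each step inverts the fractional part left over by the previous one):
  557 = 5*105 + 32, so a_0 = 5.
  105 = 3*32 + 9, so a_1 = 3.
  32 = 3*9 + 5, so a_2 = 3.
  9 = 1*5 + 4, so a_3 = 1.
  5 = 1*4 + 1, so a_4 = 1.
  4 = 4*1 + 0, so a_5 = 4.
The remainder reaches 0 after 6 divisions, so the expansion has 6 partial quotients, read off in order.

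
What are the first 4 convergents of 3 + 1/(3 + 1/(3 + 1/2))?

Using the convergent recurrence p_i = a_i*p_{i-1} + p_{i-2}, q_i = a_i*q_{i-1} + q_{i-2} with p_{-2}=0, p_{-1}=1, q_{-2}=1, q_{-1}=0:
  i=0: a_0=3, p_0 = 3*1 + 0 = 3, q_0 = 3*0 + 1 = 1.
  i=1: a_1=3, p_1 = 3*3 + 1 = 10, q_1 = 3*1 + 0 = 3.
  i=2: a_2=3, p_2 = 3*10 + 3 = 33, q_2 = 3*3 + 1 = 10.
  i=3: a_3=2, p_3 = 2*33 + 10 = 76, q_3 = 2*10 + 3 = 23.

3/1, 10/3, 33/10, 76/23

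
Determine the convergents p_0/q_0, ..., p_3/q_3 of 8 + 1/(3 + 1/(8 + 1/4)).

8/1, 25/3, 208/25, 857/103

Using the convergent recurrence p_i = a_i*p_{i-1} + p_{i-2}, q_i = a_i*q_{i-1} + q_{i-2} with p_{-2}=0, p_{-1}=1, q_{-2}=1, q_{-1}=0:
  i=0: a_0=8, p_0 = 8*1 + 0 = 8, q_0 = 8*0 + 1 = 1.
  i=1: a_1=3, p_1 = 3*8 + 1 = 25, q_1 = 3*1 + 0 = 3.
  i=2: a_2=8, p_2 = 8*25 + 8 = 208, q_2 = 8*3 + 1 = 25.
  i=3: a_3=4, p_3 = 4*208 + 25 = 857, q_3 = 4*25 + 3 = 103.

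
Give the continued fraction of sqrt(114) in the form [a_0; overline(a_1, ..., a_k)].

Write x_i = (sqrt(114) + m_i)/d_i with (m_0, d_0) = (0, 1). a_0 = floor(sqrt(114)) = 10, since 10^2 = 100 <= 114 < 121 = 11^2.
Iterate m_{i+1} = d_i*a_i - m_i, d_{i+1} = (114 - m_{i+1}^2)/d_i, a_{i+1} = floor((a_0 + m_{i+1})/d_{i+1}):
  m_1 = 1*10 - 0 = 10, d_1 = (114 - 10^2)/1 = 14/1 = 14, a_1 = floor((10 + 10)/14) = 1.
  m_2 = 14*1 - 10 = 4, d_2 = (114 - 4^2)/14 = 98/14 = 7, a_2 = floor((10 + 4)/7) = 2.
  m_3 = 7*2 - 4 = 10, d_3 = (114 - 10^2)/7 = 14/7 = 2, a_3 = floor((10 + 10)/2) = 10.
  m_4 = 2*10 - 10 = 10, d_4 = (114 - 10^2)/2 = 14/2 = 7, a_4 = floor((10 + 10)/7) = 2.
  m_5 = 7*2 - 10 = 4, d_5 = (114 - 4^2)/7 = 98/7 = 14, a_5 = floor((10 + 4)/14) = 1.
  m_6 = 14*1 - 4 = 10, d_6 = (114 - 10^2)/14 = 14/14 = 1, a_6 = floor((10 + 10)/1) = 20.
  m_7 = 1*20 - 10 = 10, d_7 = (114 - 10^2)/1 = 14/1 = 14: (m_7, d_7) = (m_1, d_1) = (10, 14), so from here the quotients repeat a_1, ..., a_6; the period length is 6.
Hence the expansion of sqrt(114) is a_0 = 10 followed by the repeating block 1, 2, 10, 2, 1, 20 (period 6).

[10; overline(1, 2, 10, 2, 1, 20)]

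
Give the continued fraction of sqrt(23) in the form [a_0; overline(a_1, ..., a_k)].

[4; overline(1, 3, 1, 8)]

Write x_i = (sqrt(23) + m_i)/d_i with (m_0, d_0) = (0, 1). a_0 = floor(sqrt(23)) = 4, since 4^2 = 16 <= 23 < 25 = 5^2.
Iterate m_{i+1} = d_i*a_i - m_i, d_{i+1} = (23 - m_{i+1}^2)/d_i, a_{i+1} = floor((a_0 + m_{i+1})/d_{i+1}):
  m_1 = 1*4 - 0 = 4, d_1 = (23 - 4^2)/1 = 7/1 = 7, a_1 = floor((4 + 4)/7) = 1.
  m_2 = 7*1 - 4 = 3, d_2 = (23 - 3^2)/7 = 14/7 = 2, a_2 = floor((4 + 3)/2) = 3.
  m_3 = 2*3 - 3 = 3, d_3 = (23 - 3^2)/2 = 14/2 = 7, a_3 = floor((4 + 3)/7) = 1.
  m_4 = 7*1 - 3 = 4, d_4 = (23 - 4^2)/7 = 7/7 = 1, a_4 = floor((4 + 4)/1) = 8.
  m_5 = 1*8 - 4 = 4, d_5 = (23 - 4^2)/1 = 7/1 = 7: (m_5, d_5) = (m_1, d_1) = (4, 7), so from here the quotients repeat a_1, ..., a_4; the period length is 4.
Hence the expansion of sqrt(23) is a_0 = 4 followed by the repeating block 1, 3, 1, 8 (period 4).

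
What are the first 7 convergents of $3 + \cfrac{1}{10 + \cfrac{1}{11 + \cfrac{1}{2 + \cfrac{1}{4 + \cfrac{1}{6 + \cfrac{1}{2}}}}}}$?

3/1, 31/10, 344/111, 719/232, 3220/1039, 20039/6466, 43298/13971

Using the convergent recurrence p_i = a_i*p_{i-1} + p_{i-2}, q_i = a_i*q_{i-1} + q_{i-2} with p_{-2}=0, p_{-1}=1, q_{-2}=1, q_{-1}=0:
  i=0: a_0=3, p_0 = 3*1 + 0 = 3, q_0 = 3*0 + 1 = 1.
  i=1: a_1=10, p_1 = 10*3 + 1 = 31, q_1 = 10*1 + 0 = 10.
  i=2: a_2=11, p_2 = 11*31 + 3 = 344, q_2 = 11*10 + 1 = 111.
  i=3: a_3=2, p_3 = 2*344 + 31 = 719, q_3 = 2*111 + 10 = 232.
  i=4: a_4=4, p_4 = 4*719 + 344 = 3220, q_4 = 4*232 + 111 = 1039.
  i=5: a_5=6, p_5 = 6*3220 + 719 = 20039, q_5 = 6*1039 + 232 = 6466.
  i=6: a_6=2, p_6 = 2*20039 + 3220 = 43298, q_6 = 2*6466 + 1039 = 13971.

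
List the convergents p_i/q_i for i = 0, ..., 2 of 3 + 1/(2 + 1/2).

3/1, 7/2, 17/5

Using the convergent recurrence p_i = a_i*p_{i-1} + p_{i-2}, q_i = a_i*q_{i-1} + q_{i-2} with p_{-2}=0, p_{-1}=1, q_{-2}=1, q_{-1}=0:
  i=0: a_0=3, p_0 = 3*1 + 0 = 3, q_0 = 3*0 + 1 = 1.
  i=1: a_1=2, p_1 = 2*3 + 1 = 7, q_1 = 2*1 + 0 = 2.
  i=2: a_2=2, p_2 = 2*7 + 3 = 17, q_2 = 2*2 + 1 = 5.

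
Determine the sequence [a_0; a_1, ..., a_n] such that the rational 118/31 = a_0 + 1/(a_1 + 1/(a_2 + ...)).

Run the Euclidean algorithm on 118 and 31; the successive quotients are the partial quotients a_0, a_1, ... (each step inverts the fractional part left over by the previous one):
  118 = 3*31 + 25, so a_0 = 3.
  31 = 1*25 + 6, so a_1 = 1.
  25 = 4*6 + 1, so a_2 = 4.
  6 = 6*1 + 0, so a_3 = 6.
The remainder reaches 0 after 4 divisions, so the expansion has 4 partial quotients, read off in order.

[3; 1, 4, 6]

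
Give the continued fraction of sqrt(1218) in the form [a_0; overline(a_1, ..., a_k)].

Write x_i = (sqrt(1218) + m_i)/d_i with (m_0, d_0) = (0, 1). a_0 = floor(sqrt(1218)) = 34, since 34^2 = 1156 <= 1218 < 1225 = 35^2.
Iterate m_{i+1} = d_i*a_i - m_i, d_{i+1} = (1218 - m_{i+1}^2)/d_i, a_{i+1} = floor((a_0 + m_{i+1})/d_{i+1}):
  m_1 = 1*34 - 0 = 34, d_1 = (1218 - 34^2)/1 = 62/1 = 62, a_1 = floor((34 + 34)/62) = 1.
  m_2 = 62*1 - 34 = 28, d_2 = (1218 - 28^2)/62 = 434/62 = 7, a_2 = floor((34 + 28)/7) = 8.
  m_3 = 7*8 - 28 = 28, d_3 = (1218 - 28^2)/7 = 434/7 = 62, a_3 = floor((34 + 28)/62) = 1.
  m_4 = 62*1 - 28 = 34, d_4 = (1218 - 34^2)/62 = 62/62 = 1, a_4 = floor((34 + 34)/1) = 68.
  m_5 = 1*68 - 34 = 34, d_5 = (1218 - 34^2)/1 = 62/1 = 62: (m_5, d_5) = (m_1, d_1) = (34, 62), so from here the quotients repeat a_1, ..., a_4; the period length is 4.
Hence the expansion of sqrt(1218) is a_0 = 34 followed by the repeating block 1, 8, 1, 68 (period 4).

[34; overline(1, 8, 1, 68)]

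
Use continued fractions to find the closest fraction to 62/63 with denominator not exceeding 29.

Expand x = 62/63 as a continued fraction with the Euclidean algorithm:
  62 = 0*63 + 62, so a_0 = 0.
  63 = 1*62 + 1, so a_1 = 1.
  62 = 62*1 + 0, so a_2 = 62.
so x = [0; 1, 62].
Convergents (p_i = a_i*p_{i-1} + p_{i-2}, q_i = a_i*q_{i-1} + q_{i-2} with p_{-2}=0, p_{-1}=1, q_{-2}=1, q_{-1}=0), until the denominator exceeds 29:
  i=0: a_0=0, p_0 = 0*1 + 0 = 0, q_0 = 0*0 + 1 = 1.
  i=1: a_1=1, p_1 = 1*0 + 1 = 1, q_1 = 1*1 + 0 = 1.
  i=2: a_2=62, p_2 = 62*1 + 0 = 62, q_2 = 62*1 + 1 = 63.
q_2 = 63 > 29, so the last convergent with denominator <= 29 is p_1/q_1 = 1/1.
The closest fraction with denominator <= 29 is either p_1/q_1 or the intermediate fraction (k*p_1 + p_0)/(k*q_1 + q_0) with the largest k >= 1 whose denominator stays <= 29; these approach x as k grows, and every other convergent or intermediate fraction in range is farther away.
Largest k: floor((29 - q_0)/q_1) = floor((29 - 1)/1) = 28.
That gives (28*1 + 0)/(28*1 + 1) = 28/29.
Compare the errors: |x - 1/1| = |62*1 - 1*63|/(63*1) = 1/63, and |x - 28/29| = |62*29 - 28*63|/(63*29) = 34/1827.
Cross-multiplying, 1*1827 = 1827 < 2142 = 34*63, so 1/63 is smaller: the convergent 1/1 is closer to x than 28/29.

1/1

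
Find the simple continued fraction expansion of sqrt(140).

Write x_i = (sqrt(140) + m_i)/d_i with (m_0, d_0) = (0, 1). a_0 = floor(sqrt(140)) = 11, since 11^2 = 121 <= 140 < 144 = 12^2.
Iterate m_{i+1} = d_i*a_i - m_i, d_{i+1} = (140 - m_{i+1}^2)/d_i, a_{i+1} = floor((a_0 + m_{i+1})/d_{i+1}):
  m_1 = 1*11 - 0 = 11, d_1 = (140 - 11^2)/1 = 19/1 = 19, a_1 = floor((11 + 11)/19) = 1.
  m_2 = 19*1 - 11 = 8, d_2 = (140 - 8^2)/19 = 76/19 = 4, a_2 = floor((11 + 8)/4) = 4.
  m_3 = 4*4 - 8 = 8, d_3 = (140 - 8^2)/4 = 76/4 = 19, a_3 = floor((11 + 8)/19) = 1.
  m_4 = 19*1 - 8 = 11, d_4 = (140 - 11^2)/19 = 19/19 = 1, a_4 = floor((11 + 11)/1) = 22.
  m_5 = 1*22 - 11 = 11, d_5 = (140 - 11^2)/1 = 19/1 = 19: (m_5, d_5) = (m_1, d_1) = (11, 19), so from here the quotients repeat a_1, ..., a_4; the period length is 4.
Hence the expansion of sqrt(140) is a_0 = 11 followed by the repeating block 1, 4, 1, 22 (period 4).

[11; (1, 4, 1, 22)]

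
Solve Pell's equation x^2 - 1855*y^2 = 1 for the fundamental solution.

(x, y) = (7373836, 171207)

First expand sqrt(1855) as a continued fraction. With x_i = (sqrt(1855) + m_i)/d_i and (m_0, d_0) = (0, 1): a_0 = floor(sqrt(1855)) = 43, since 43^2 = 1849 <= 1855 < 1936 = 44^2.
Iterate m_{i+1} = d_i*a_i - m_i, d_{i+1} = (1855 - m_{i+1}^2)/d_i, a_{i+1} = floor((a_0 + m_{i+1})/d_{i+1}):
  m_1 = 1*43 - 0 = 43, d_1 = (1855 - 43^2)/1 = 6/1 = 6, a_1 = floor((43 + 43)/6) = 14.
  m_2 = 6*14 - 43 = 41, d_2 = (1855 - 41^2)/6 = 174/6 = 29, a_2 = floor((43 + 41)/29) = 2.
  m_3 = 29*2 - 41 = 17, d_3 = (1855 - 17^2)/29 = 1566/29 = 54, a_3 = floor((43 + 17)/54) = 1.
  m_4 = 54*1 - 17 = 37, d_4 = (1855 - 37^2)/54 = 486/54 = 9, a_4 = floor((43 + 37)/9) = 8.
  m_5 = 9*8 - 37 = 35, d_5 = (1855 - 35^2)/9 = 630/9 = 70, a_5 = floor((43 + 35)/70) = 1.
  m_6 = 70*1 - 35 = 35, d_6 = (1855 - 35^2)/70 = 630/70 = 9, a_6 = floor((43 + 35)/9) = 8.
  m_7 = 9*8 - 35 = 37, d_7 = (1855 - 37^2)/9 = 486/9 = 54, a_7 = floor((43 + 37)/54) = 1.
  m_8 = 54*1 - 37 = 17, d_8 = (1855 - 17^2)/54 = 1566/54 = 29, a_8 = floor((43 + 17)/29) = 2.
  m_9 = 29*2 - 17 = 41, d_9 = (1855 - 41^2)/29 = 174/29 = 6, a_9 = floor((43 + 41)/6) = 14.
  m_10 = 6*14 - 41 = 43, d_10 = (1855 - 43^2)/6 = 6/6 = 1, a_10 = floor((43 + 43)/1) = 86.
  m_11 = 1*86 - 43 = 43, d_11 = (1855 - 43^2)/1 = 6/1 = 6: (m_11, d_11) = (m_1, d_1) = (43, 6), so from here the quotients repeat a_1, ..., a_10; the period length is 10.
So sqrt(1855) = [43; (14, 2, 1, 8, 1, 8, 1, 2, 14, 86)] with period length k = 10.
k is even, so the fundamental solution of x^2 - 1855y^2 = 1 is (p_{k-1}, q_{k-1}) = (p_9, q_9); compute convergents through index 9.
Convergents (p_i = a_i*p_{i-1} + p_{i-2}, q_i = a_i*q_{i-1} + q_{i-2} with p_{-2}=0, p_{-1}=1, q_{-2}=1, q_{-1}=0):
  i=0: a_0=43, p_0 = 43*1 + 0 = 43, q_0 = 43*0 + 1 = 1.
  i=1: a_1=14, p_1 = 14*43 + 1 = 603, q_1 = 14*1 + 0 = 14.
  i=2: a_2=2, p_2 = 2*603 + 43 = 1249, q_2 = 2*14 + 1 = 29.
  i=3: a_3=1, p_3 = 1*1249 + 603 = 1852, q_3 = 1*29 + 14 = 43.
  i=4: a_4=8, p_4 = 8*1852 + 1249 = 16065, q_4 = 8*43 + 29 = 373.
  i=5: a_5=1, p_5 = 1*16065 + 1852 = 17917, q_5 = 1*373 + 43 = 416.
  i=6: a_6=8, p_6 = 8*17917 + 16065 = 159401, q_6 = 8*416 + 373 = 3701.
  i=7: a_7=1, p_7 = 1*159401 + 17917 = 177318, q_7 = 1*3701 + 416 = 4117.
  i=8: a_8=2, p_8 = 2*177318 + 159401 = 514037, q_8 = 2*4117 + 3701 = 11935.
  i=9: a_9=14, p_9 = 14*514037 + 177318 = 7373836, q_9 = 14*11935 + 4117 = 171207.
Check: 7373836^2 - 1855*171207^2 = 54373457354896 - 54373457354895 = 1, so (x, y) = (7373836, 171207) solves the equation, and by the theorem it is the least positive solution.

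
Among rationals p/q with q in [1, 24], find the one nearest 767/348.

11/5

Expand x = 767/348 as a continued fraction with the Euclidean algorithm:
  767 = 2*348 + 71, so a_0 = 2.
  348 = 4*71 + 64, so a_1 = 4.
  71 = 1*64 + 7, so a_2 = 1.
  64 = 9*7 + 1, so a_3 = 9.
  7 = 7*1 + 0, so a_4 = 7.
so x = [2; 4, 1, 9, 7].
Convergents (p_i = a_i*p_{i-1} + p_{i-2}, q_i = a_i*q_{i-1} + q_{i-2} with p_{-2}=0, p_{-1}=1, q_{-2}=1, q_{-1}=0), until the denominator exceeds 24:
  i=0: a_0=2, p_0 = 2*1 + 0 = 2, q_0 = 2*0 + 1 = 1.
  i=1: a_1=4, p_1 = 4*2 + 1 = 9, q_1 = 4*1 + 0 = 4.
  i=2: a_2=1, p_2 = 1*9 + 2 = 11, q_2 = 1*4 + 1 = 5.
  i=3: a_3=9, p_3 = 9*11 + 9 = 108, q_3 = 9*5 + 4 = 49.
q_3 = 49 > 24, so the last convergent with denominator <= 24 is p_2/q_2 = 11/5.
The closest fraction with denominator <= 24 is either p_2/q_2 or the intermediate fraction (k*p_2 + p_1)/(k*q_2 + q_1) with the largest k >= 1 whose denominator stays <= 24; these approach x as k grows, and every other convergent or intermediate fraction in range is farther away.
Largest k: floor((24 - q_1)/q_2) = floor((24 - 4)/5) = 4.
That gives (4*11 + 9)/(4*5 + 4) = 53/24.
Compare the errors: |x - 11/5| = |767*5 - 11*348|/(348*5) = 7/1740, and |x - 53/24| = |767*24 - 53*348|/(348*24) = 36/8352.
Cross-multiplying, 7*8352 = 58464 < 62640 = 36*1740, so 7/1740 is smaller: the convergent 11/5 is closer to x than 53/24.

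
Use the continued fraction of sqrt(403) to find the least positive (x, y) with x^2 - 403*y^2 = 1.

(x, y) = (669878, 33369)

First expand sqrt(403) as a continued fraction. With x_i = (sqrt(403) + m_i)/d_i and (m_0, d_0) = (0, 1): a_0 = floor(sqrt(403)) = 20, since 20^2 = 400 <= 403 < 441 = 21^2.
Iterate m_{i+1} = d_i*a_i - m_i, d_{i+1} = (403 - m_{i+1}^2)/d_i, a_{i+1} = floor((a_0 + m_{i+1})/d_{i+1}):
  m_1 = 1*20 - 0 = 20, d_1 = (403 - 20^2)/1 = 3/1 = 3, a_1 = floor((20 + 20)/3) = 13.
  m_2 = 3*13 - 20 = 19, d_2 = (403 - 19^2)/3 = 42/3 = 14, a_2 = floor((20 + 19)/14) = 2.
  m_3 = 14*2 - 19 = 9, d_3 = (403 - 9^2)/14 = 322/14 = 23, a_3 = floor((20 + 9)/23) = 1.
  m_4 = 23*1 - 9 = 14, d_4 = (403 - 14^2)/23 = 207/23 = 9, a_4 = floor((20 + 14)/9) = 3.
  m_5 = 9*3 - 14 = 13, d_5 = (403 - 13^2)/9 = 234/9 = 26, a_5 = floor((20 + 13)/26) = 1.
  m_6 = 26*1 - 13 = 13, d_6 = (403 - 13^2)/26 = 234/26 = 9, a_6 = floor((20 + 13)/9) = 3.
  m_7 = 9*3 - 13 = 14, d_7 = (403 - 14^2)/9 = 207/9 = 23, a_7 = floor((20 + 14)/23) = 1.
  m_8 = 23*1 - 14 = 9, d_8 = (403 - 9^2)/23 = 322/23 = 14, a_8 = floor((20 + 9)/14) = 2.
  m_9 = 14*2 - 9 = 19, d_9 = (403 - 19^2)/14 = 42/14 = 3, a_9 = floor((20 + 19)/3) = 13.
  m_10 = 3*13 - 19 = 20, d_10 = (403 - 20^2)/3 = 3/3 = 1, a_10 = floor((20 + 20)/1) = 40.
  m_11 = 1*40 - 20 = 20, d_11 = (403 - 20^2)/1 = 3/1 = 3: (m_11, d_11) = (m_1, d_1) = (20, 3), so from here the quotients repeat a_1, ..., a_10; the period length is 10.
So sqrt(403) = [20; (13, 2, 1, 3, 1, 3, 1, 2, 13, 40)] with period length k = 10.
k is even, so the fundamental solution of x^2 - 403y^2 = 1 is (p_{k-1}, q_{k-1}) = (p_9, q_9); compute convergents through index 9.
Convergents (p_i = a_i*p_{i-1} + p_{i-2}, q_i = a_i*q_{i-1} + q_{i-2} with p_{-2}=0, p_{-1}=1, q_{-2}=1, q_{-1}=0):
  i=0: a_0=20, p_0 = 20*1 + 0 = 20, q_0 = 20*0 + 1 = 1.
  i=1: a_1=13, p_1 = 13*20 + 1 = 261, q_1 = 13*1 + 0 = 13.
  i=2: a_2=2, p_2 = 2*261 + 20 = 542, q_2 = 2*13 + 1 = 27.
  i=3: a_3=1, p_3 = 1*542 + 261 = 803, q_3 = 1*27 + 13 = 40.
  i=4: a_4=3, p_4 = 3*803 + 542 = 2951, q_4 = 3*40 + 27 = 147.
  i=5: a_5=1, p_5 = 1*2951 + 803 = 3754, q_5 = 1*147 + 40 = 187.
  i=6: a_6=3, p_6 = 3*3754 + 2951 = 14213, q_6 = 3*187 + 147 = 708.
  i=7: a_7=1, p_7 = 1*14213 + 3754 = 17967, q_7 = 1*708 + 187 = 895.
  i=8: a_8=2, p_8 = 2*17967 + 14213 = 50147, q_8 = 2*895 + 708 = 2498.
  i=9: a_9=13, p_9 = 13*50147 + 17967 = 669878, q_9 = 13*2498 + 895 = 33369.
Check: 669878^2 - 403*33369^2 = 448736534884 - 448736534883 = 1, so (x, y) = (669878, 33369) solves the equation, and by the theorem it is the least positive solution.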